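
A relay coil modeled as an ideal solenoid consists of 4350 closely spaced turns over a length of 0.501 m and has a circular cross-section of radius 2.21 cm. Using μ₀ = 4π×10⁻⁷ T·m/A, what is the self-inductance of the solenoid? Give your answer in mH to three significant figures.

A = πr² = π(2.210×10^-2 m)² = 1.534×10^-3 m².
For a long solenoid, L = μ₀N²A/ℓ.
L = (4π×10⁻⁷)(4350)²(1.534×10^-3)/(0.501 m) = 7.283×10^-2 H.

L ≈ 72.8 mH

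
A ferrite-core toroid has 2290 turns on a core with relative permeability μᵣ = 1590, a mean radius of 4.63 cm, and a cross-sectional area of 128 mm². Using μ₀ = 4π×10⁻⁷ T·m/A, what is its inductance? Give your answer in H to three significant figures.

L ≈ 4.61 H

For a thin toroid, L = μ₀μᵣN²A/(2πR).
L = (4π×10⁻⁷)(1590)(2290)²(1.280×10^-4) / (2π×4.630×10^-2 m) = 4.61 H.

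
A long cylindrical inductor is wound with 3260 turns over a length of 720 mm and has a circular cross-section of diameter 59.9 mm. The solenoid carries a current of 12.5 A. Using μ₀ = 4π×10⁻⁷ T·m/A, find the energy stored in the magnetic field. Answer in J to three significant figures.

U ≈ 4.08 J

A = π(d/2)² = π(2.995×10^-2 m)² = 2.818×10^-3 m².
L = μ₀N²A/ℓ = (4π×10⁻⁷)(3260)²(2.818×10^-3)/(0.72) = 5.227×10^-2 H.
U = ½LI² = ½(5.227×10^-2)(12.5)² = 4.084 J.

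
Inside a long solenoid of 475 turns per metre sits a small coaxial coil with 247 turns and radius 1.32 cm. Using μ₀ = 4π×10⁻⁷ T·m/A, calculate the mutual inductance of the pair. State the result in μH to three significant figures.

The outer solenoid produces a uniform field B₁ = μ₀n₁I₁ across the inner coil,
so the flux linkage is N₂Φ = N₂B₁A₂ = μ₀n₁N₂A₂·I₁, giving M = μ₀n₁N₂A₂.
A₂ = πr² = π(1.320×10^-2 m)² = 5.474×10^-4 m².
M = (4π×10⁻⁷)(475)(247)(5.474×10^-4) = 8.070×10^-5 H.

M ≈ 80.7 μH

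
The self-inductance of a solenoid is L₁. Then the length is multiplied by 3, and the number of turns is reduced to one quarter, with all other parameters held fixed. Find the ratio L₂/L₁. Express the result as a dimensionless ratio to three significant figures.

L₂/L₁ = 0.0208

For a solenoid, L ∝ μᵣN²A/ℓ.
L₂/L₁ = (3)^-1 × (0.25)^2 = 0.0208.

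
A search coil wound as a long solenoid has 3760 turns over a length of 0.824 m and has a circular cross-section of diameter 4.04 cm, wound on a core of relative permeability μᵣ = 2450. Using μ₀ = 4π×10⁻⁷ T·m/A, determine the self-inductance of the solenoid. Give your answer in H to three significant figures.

L ≈ 67.7 H

A = π(d/2)² = π(2.020×10^-2 m)² = 1.282×10^-3 m².
For a long solenoid, L = μ₀μᵣN²A/ℓ.
L = (4π×10⁻⁷)(2450)(3760)²(1.282×10^-3)/(0.824 m) = 67.71 H.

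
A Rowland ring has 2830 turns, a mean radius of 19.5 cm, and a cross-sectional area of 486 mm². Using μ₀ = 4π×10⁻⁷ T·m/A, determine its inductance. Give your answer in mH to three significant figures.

For a thin toroid, L = μ₀N²A/(2πR).
L = (4π×10⁻⁷)(2830)²(4.860×10^-4) / (2π×0.195 m) = 3.992×10^-3 H.

L ≈ 3.99 mH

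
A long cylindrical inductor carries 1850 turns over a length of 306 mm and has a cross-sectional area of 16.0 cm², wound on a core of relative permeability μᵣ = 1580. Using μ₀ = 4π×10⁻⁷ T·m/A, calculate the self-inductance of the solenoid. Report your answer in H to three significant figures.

A = 16.0 cm² = 1.600×10^-3 m².
For a long solenoid, L = μ₀μᵣN²A/ℓ.
L = (4π×10⁻⁷)(1580)(1850)²(1.600×10^-3)/(0.306 m) = 35.53 H.

L ≈ 35.5 H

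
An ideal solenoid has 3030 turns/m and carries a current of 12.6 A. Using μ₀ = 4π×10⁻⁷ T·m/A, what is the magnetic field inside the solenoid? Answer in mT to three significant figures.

Inside a long solenoid, B = μ₀nI.
B = (4π×10⁻⁷)(3.030×10^3 m⁻¹)(12.6 A) = 4.798×10^-2 T.

B ≈ 48.0 mT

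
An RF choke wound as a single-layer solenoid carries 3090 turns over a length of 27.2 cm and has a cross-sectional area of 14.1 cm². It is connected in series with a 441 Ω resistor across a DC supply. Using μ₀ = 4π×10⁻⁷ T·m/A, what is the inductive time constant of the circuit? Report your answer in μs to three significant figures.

τ ≈ 141 μs

A = 14.1 cm² = 1.410×10^-3 m².
L = μ₀N²A/ℓ = (4π×10⁻⁷)(3090)²(1.410×10^-3)/(0.272) = 6.220×10^-2 H.
τ = L/R = (6.220×10^-2)/(441) = 1.410×10^-4 s.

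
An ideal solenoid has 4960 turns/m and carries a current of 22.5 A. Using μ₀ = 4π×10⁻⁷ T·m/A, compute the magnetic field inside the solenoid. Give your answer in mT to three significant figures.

B ≈ 140 mT

Inside a long solenoid, B = μ₀nI.
B = (4π×10⁻⁷)(4.960×10^3 m⁻¹)(22.5 A) = 0.1402 T.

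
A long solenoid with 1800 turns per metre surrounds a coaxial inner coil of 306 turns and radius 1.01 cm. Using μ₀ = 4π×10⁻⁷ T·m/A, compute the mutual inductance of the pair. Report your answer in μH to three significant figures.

The outer solenoid produces a uniform field B₁ = μ₀n₁I₁ across the inner coil,
so the flux linkage is N₂Φ = N₂B₁A₂ = μ₀n₁N₂A₂·I₁, giving M = μ₀n₁N₂A₂.
A₂ = πr² = π(1.010×10^-2 m)² = 3.2047×10^-4 m².
M = (4π×10⁻⁷)(1800)(306)(3.2047×10^-4) = 2.218×10^-4 H.

M ≈ 222 μH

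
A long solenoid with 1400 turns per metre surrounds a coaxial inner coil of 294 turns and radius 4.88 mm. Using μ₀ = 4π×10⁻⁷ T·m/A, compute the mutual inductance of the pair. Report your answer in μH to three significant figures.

M ≈ 38.7 μH

The outer solenoid produces a uniform field B₁ = μ₀n₁I₁ across the inner coil,
so the flux linkage is N₂Φ = N₂B₁A₂ = μ₀n₁N₂A₂·I₁, giving M = μ₀n₁N₂A₂.
A₂ = πr² = π(4.880×10^-3 m)² = 7.482×10^-5 m².
M = (4π×10⁻⁷)(1400)(294)(7.482×10^-5) = 3.870×10^-5 H.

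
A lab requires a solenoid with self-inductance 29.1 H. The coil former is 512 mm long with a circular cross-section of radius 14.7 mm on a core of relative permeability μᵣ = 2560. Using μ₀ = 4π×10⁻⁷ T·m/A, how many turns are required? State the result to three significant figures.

A = πr² = π(1.470×10^-2 m)² = 6.789×10^-4 m².
From L = μ₀μᵣN²A/ℓ, N = √(Lℓ / (μ₀μᵣA)).
N = √[(29.1)(0.512) / ((4π×10⁻⁷)(2560)×6.789×10^-4)] = √(6.822×10^6) ≈ 2611.9.

N ≈ 2610 turns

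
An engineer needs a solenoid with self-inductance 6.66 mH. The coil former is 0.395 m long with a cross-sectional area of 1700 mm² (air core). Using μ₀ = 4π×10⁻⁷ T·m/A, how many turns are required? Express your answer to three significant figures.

A = 1700 mm² = 1.700×10^-3 m².
From L = μ₀N²A/ℓ, N = √(Lℓ / (μ₀A)).
N = √[(6.660×10^-3)(0.395) / ((4π×10⁻⁷)×1.700×10^-3)] = √(1.231×10^6) ≈ 1109.7.

N ≈ 1110 turns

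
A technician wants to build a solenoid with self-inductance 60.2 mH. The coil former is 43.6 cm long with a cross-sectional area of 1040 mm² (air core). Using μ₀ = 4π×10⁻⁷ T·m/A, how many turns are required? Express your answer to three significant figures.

A = 1040 mm² = 1.040×10^-3 m².
From L = μ₀N²A/ℓ, N = √(Lℓ / (μ₀A)).
N = √[(6.020×10^-2)(0.436) / ((4π×10⁻⁷)×1.040×10^-3)] = √(2.008×10^7) ≈ 4481.5.

N ≈ 4480 turns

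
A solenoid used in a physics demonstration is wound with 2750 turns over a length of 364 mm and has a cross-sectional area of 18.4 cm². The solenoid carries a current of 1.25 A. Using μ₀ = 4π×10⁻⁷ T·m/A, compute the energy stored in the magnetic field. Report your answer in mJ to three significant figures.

U ≈ 37.5 mJ

A = 18.4 cm² = 1.840×10^-3 m².
L = μ₀N²A/ℓ = (4π×10⁻⁷)(2750)²(1.840×10^-3)/(0.364) = 4.804×10^-2 H.
U = ½LI² = ½(4.804×10^-2)(1.25)² = 3.753×10^-2 J.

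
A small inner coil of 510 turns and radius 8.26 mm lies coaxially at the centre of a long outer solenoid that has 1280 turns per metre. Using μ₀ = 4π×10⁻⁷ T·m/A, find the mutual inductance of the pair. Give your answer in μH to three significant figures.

M ≈ 176 μH

The outer solenoid produces a uniform field B₁ = μ₀n₁I₁ across the inner coil,
so the flux linkage is N₂Φ = N₂B₁A₂ = μ₀n₁N₂A₂·I₁, giving M = μ₀n₁N₂A₂.
A₂ = πr² = π(8.260×10^-3 m)² = 2.143×10^-4 m².
M = (4π×10⁻⁷)(1280)(510)(2.143×10^-4) = 1.758×10^-4 H.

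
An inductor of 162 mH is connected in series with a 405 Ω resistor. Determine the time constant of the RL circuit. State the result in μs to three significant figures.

τ ≈ 400 μs

τ = L/R = (0.162 H)/(405 Ω) = 4.000×10^-4 s.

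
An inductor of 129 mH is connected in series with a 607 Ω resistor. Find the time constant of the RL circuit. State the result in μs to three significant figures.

τ = L/R = (0.129 H)/(607 Ω) = 2.125×10^-4 s.

τ ≈ 213 μs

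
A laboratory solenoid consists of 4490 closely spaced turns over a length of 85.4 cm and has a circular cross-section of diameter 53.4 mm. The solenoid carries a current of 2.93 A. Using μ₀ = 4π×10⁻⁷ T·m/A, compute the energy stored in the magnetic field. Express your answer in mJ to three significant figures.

U ≈ 285 mJ

A = π(d/2)² = π(2.670×10^-2 m)² = 2.240×10^-3 m².
L = μ₀N²A/ℓ = (4π×10⁻⁷)(4490)²(2.240×10^-3)/(0.854) = 6.644×10^-2 H.
U = ½LI² = ½(6.644×10^-2)(2.93)² = 0.2852 J.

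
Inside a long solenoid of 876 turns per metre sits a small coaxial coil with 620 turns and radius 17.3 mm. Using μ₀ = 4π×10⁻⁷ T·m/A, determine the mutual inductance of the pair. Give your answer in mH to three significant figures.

The outer solenoid produces a uniform field B₁ = μ₀n₁I₁ across the inner coil,
so the flux linkage is N₂Φ = N₂B₁A₂ = μ₀n₁N₂A₂·I₁, giving M = μ₀n₁N₂A₂.
A₂ = πr² = π(1.730×10^-2 m)² = 9.402×10^-4 m².
M = (4π×10⁻⁷)(876)(620)(9.402×10^-4) = 6.417×10^-4 H.

M ≈ 0.642 mH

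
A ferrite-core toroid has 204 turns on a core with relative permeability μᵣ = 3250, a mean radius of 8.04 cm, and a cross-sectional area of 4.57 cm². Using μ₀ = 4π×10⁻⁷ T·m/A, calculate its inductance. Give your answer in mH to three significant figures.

L ≈ 154 mH

For a thin toroid, L = μ₀μᵣN²A/(2πR).
L = (4π×10⁻⁷)(3250)(204)²(4.570×10^-4) / (2π×8.040×10^-2 m) = 0.1538 H.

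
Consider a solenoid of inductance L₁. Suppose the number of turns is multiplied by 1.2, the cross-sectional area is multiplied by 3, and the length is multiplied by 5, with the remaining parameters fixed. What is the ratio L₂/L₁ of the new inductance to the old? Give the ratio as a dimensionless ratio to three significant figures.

For a solenoid, L ∝ μᵣN²A/ℓ.
L₂/L₁ = (1.2)^2 × (3) × (5)^-1 = 0.864.

L₂/L₁ = 0.864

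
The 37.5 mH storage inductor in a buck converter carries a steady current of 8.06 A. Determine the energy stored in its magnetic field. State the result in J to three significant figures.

Stored magnetic energy: U = ½LI².
U = ½(3.750×10^-2 H)(8.06 A)² = 1.218 J.

U ≈ 1.22 J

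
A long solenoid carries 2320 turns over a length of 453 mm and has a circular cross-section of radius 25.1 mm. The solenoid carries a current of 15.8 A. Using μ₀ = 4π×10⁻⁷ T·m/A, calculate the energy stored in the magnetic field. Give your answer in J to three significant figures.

A = πr² = π(2.510×10^-2 m)² = 1.979×10^-3 m².
L = μ₀N²A/ℓ = (4π×10⁻⁷)(2320)²(1.979×10^-3)/(0.453) = 2.955×10^-2 H.
U = ½LI² = ½(2.955×10^-2)(15.8)² = 3.689 J.

U ≈ 3.69 J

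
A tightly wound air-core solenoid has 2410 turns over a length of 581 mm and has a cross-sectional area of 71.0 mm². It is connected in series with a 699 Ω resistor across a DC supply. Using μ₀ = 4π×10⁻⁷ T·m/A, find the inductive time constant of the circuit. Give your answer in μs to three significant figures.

τ ≈ 1.28 μs

A = 71.0 mm² = 7.100×10^-5 m².
L = μ₀N²A/ℓ = (4π×10⁻⁷)(2410)²(7.100×10^-5)/(0.581) = 8.919×10^-4 H.
τ = L/R = (8.919×10^-4)/(699) = 1.276×10^-6 s.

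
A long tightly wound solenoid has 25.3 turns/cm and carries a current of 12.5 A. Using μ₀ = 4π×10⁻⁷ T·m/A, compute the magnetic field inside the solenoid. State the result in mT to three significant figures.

B ≈ 39.7 mT

Inside a long solenoid, B = μ₀nI.
B = (4π×10⁻⁷)(2.530×10^3 m⁻¹)(12.5 A) = 3.974×10^-2 T.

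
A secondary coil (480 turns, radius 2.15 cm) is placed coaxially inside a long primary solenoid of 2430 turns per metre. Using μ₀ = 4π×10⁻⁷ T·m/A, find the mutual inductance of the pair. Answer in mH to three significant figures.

The outer solenoid produces a uniform field B₁ = μ₀n₁I₁ across the inner coil,
so the flux linkage is N₂Φ = N₂B₁A₂ = μ₀n₁N₂A₂·I₁, giving M = μ₀n₁N₂A₂.
A₂ = πr² = π(2.150×10^-2 m)² = 1.452×10^-3 m².
M = (4π×10⁻⁷)(2430)(480)(1.452×10^-3) = 2.129×10^-3 H.

M ≈ 2.13 mH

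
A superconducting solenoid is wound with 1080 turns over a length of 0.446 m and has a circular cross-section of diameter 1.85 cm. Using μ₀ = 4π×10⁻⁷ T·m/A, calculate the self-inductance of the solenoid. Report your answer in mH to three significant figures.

A = π(d/2)² = π(9.250×10^-3 m)² = 2.688×10^-4 m².
For a long solenoid, L = μ₀N²A/ℓ.
L = (4π×10⁻⁷)(1080)²(2.688×10^-4)/(0.446 m) = 8.834×10^-4 H.

L ≈ 0.883 mH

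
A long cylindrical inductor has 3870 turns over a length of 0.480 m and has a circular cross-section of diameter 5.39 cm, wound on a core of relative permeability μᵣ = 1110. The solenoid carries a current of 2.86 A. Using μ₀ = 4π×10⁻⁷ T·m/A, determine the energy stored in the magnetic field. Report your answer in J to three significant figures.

U ≈ 406 J

A = π(d/2)² = π(2.695×10^-2 m)² = 2.282×10^-3 m².
L = μ₀μᵣN²A/ℓ = (4π×10⁻⁷)(1110)(3870)²(2.282×10^-3)/(0.48) = 99.31 H.
U = ½LI² = ½(99.31)(2.86)² = 406.1 J.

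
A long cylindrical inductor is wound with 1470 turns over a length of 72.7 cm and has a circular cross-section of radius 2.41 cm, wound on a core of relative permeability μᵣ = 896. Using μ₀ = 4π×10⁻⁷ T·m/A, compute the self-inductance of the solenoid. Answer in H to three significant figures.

A = πr² = π(2.410×10^-2 m)² = 1.8247×10^-3 m².
For a long solenoid, L = μ₀μᵣN²A/ℓ.
L = (4π×10⁻⁷)(896)(1470)²(1.8247×10^-3)/(0.727 m) = 6.107 H.

L ≈ 6.11 H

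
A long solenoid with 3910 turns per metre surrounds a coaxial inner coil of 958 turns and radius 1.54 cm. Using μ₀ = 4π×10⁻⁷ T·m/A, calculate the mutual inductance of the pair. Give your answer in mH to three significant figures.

The outer solenoid produces a uniform field B₁ = μ₀n₁I₁ across the inner coil,
so the flux linkage is N₂Φ = N₂B₁A₂ = μ₀n₁N₂A₂·I₁, giving M = μ₀n₁N₂A₂.
A₂ = πr² = π(1.540×10^-2 m)² = 7.451×10^-4 m².
M = (4π×10⁻⁷)(3910)(958)(7.451×10^-4) = 3.507×10^-3 H.

M ≈ 3.51 mH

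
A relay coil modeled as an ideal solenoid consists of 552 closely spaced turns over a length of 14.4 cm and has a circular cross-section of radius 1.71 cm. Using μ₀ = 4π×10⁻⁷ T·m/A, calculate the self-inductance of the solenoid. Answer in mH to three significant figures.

A = πr² = π(1.710×10^-2 m)² = 9.186×10^-4 m².
For a long solenoid, L = μ₀N²A/ℓ.
L = (4π×10⁻⁷)(552)²(9.186×10^-4)/(0.144 m) = 2.443×10^-3 H.

L ≈ 2.44 mH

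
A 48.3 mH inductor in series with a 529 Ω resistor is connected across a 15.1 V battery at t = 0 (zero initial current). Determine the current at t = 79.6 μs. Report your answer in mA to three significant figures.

I ≈ 16.6 mA

τ = L/R = 4.830×10^-2/529 = 9.130×10^-5 s; final current I_∞ = ε/R = 15.1/529 = 2.854×10^-2 A.
I(t) = I_∞(1 − e^(−t/τ)) with t/τ = 0.872.
I = (2.854×10^-2)(1 − e^(−0.872)) = 1.661×10^-2 A.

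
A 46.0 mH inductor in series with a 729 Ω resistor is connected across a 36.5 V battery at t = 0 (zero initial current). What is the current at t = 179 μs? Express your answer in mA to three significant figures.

I ≈ 47.1 mA

τ = L/R = 4.600×10^-2/729 = 6.310×10^-5 s; final current I_∞ = ε/R = 36.5/729 = 5.007×10^-2 A.
I(t) = I_∞(1 − e^(−t/τ)) with t/τ = 2.837.
I = (5.007×10^-2)(1 − e^(−2.837)) = 4.713×10^-2 A.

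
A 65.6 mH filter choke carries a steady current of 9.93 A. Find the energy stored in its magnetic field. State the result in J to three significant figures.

U ≈ 3.23 J

Stored magnetic energy: U = ½LI².
U = ½(6.560×10^-2 H)(9.93 A)² = 3.234 J.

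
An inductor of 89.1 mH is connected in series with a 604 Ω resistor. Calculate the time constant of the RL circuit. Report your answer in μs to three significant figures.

τ ≈ 148 μs

τ = L/R = (8.910×10^-2 H)/(604 Ω) = 1.475×10^-4 s.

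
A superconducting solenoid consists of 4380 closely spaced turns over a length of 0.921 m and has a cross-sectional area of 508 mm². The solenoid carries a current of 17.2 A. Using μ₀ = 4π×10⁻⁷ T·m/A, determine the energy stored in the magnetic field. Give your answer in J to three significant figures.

U ≈ 1.97 J

A = 508 mm² = 5.080×10^-4 m².
L = μ₀N²A/ℓ = (4π×10⁻⁷)(4380)²(5.080×10^-4)/(0.921) = 1.330×10^-2 H.
U = ½LI² = ½(1.330×10^-2)(17.2)² = 1.967 J.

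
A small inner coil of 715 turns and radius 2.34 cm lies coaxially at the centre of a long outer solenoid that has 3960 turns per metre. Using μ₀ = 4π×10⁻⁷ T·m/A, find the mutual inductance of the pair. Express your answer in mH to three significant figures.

The outer solenoid produces a uniform field B₁ = μ₀n₁I₁ across the inner coil,
so the flux linkage is N₂Φ = N₂B₁A₂ = μ₀n₁N₂A₂·I₁, giving M = μ₀n₁N₂A₂.
A₂ = πr² = π(2.340×10^-2 m)² = 1.720×10^-3 m².
M = (4π×10⁻⁷)(3960)(715)(1.720×10^-3) = 6.121×10^-3 H.

M ≈ 6.12 mH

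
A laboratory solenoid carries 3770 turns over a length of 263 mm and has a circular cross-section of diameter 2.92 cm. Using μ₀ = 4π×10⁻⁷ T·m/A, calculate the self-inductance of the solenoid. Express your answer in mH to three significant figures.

L ≈ 45.5 mH

A = π(d/2)² = π(1.460×10^-2 m)² = 6.697×10^-4 m².
For a long solenoid, L = μ₀N²A/ℓ.
L = (4π×10⁻⁷)(3770)²(6.697×10^-4)/(0.263 m) = 4.548×10^-2 H.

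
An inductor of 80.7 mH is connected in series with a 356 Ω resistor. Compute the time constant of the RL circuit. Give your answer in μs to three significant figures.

τ ≈ 227 μs

τ = L/R = (8.070×10^-2 H)/(356 Ω) = 2.267×10^-4 s.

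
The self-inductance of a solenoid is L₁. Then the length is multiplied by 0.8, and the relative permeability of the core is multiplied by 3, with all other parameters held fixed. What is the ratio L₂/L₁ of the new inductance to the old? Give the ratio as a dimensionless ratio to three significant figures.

L₂/L₁ = 3.75

For a solenoid, L ∝ μᵣN²A/ℓ.
L₂/L₁ = (0.8)^-1 × (3) = 3.75.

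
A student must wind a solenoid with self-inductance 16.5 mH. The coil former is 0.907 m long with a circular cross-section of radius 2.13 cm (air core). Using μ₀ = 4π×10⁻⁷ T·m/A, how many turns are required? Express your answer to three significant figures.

A = πr² = π(2.130×10^-2 m)² = 1.425×10^-3 m².
From L = μ₀N²A/ℓ, N = √(Lℓ / (μ₀A)).
N = √[(1.650×10^-2)(0.907) / ((4π×10⁻⁷)×1.425×10^-3)] = √(8.355×10^6) ≈ 2890.6.

N ≈ 2890 turns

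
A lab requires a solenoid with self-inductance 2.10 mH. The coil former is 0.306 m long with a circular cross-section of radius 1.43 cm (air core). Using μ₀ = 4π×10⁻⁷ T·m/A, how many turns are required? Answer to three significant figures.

A = πr² = π(1.430×10^-2 m)² = 6.424×10^-4 m².
From L = μ₀N²A/ℓ, N = √(Lℓ / (μ₀A)).
N = √[(2.100×10^-3)(0.306) / ((4π×10⁻⁷)×6.424×10^-4)] = √(7.960×10^5) ≈ 892.2.

N ≈ 892 turns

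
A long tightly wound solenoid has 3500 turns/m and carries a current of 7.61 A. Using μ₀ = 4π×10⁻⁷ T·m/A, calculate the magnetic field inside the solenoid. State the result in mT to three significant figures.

B ≈ 33.5 mT

Inside a long solenoid, B = μ₀nI.
B = (4π×10⁻⁷)(3.500×10^3 m⁻¹)(7.61 A) = 3.347×10^-2 T.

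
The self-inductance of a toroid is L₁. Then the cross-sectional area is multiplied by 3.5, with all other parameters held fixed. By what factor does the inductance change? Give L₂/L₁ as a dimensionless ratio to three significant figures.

For a toroid, L ∝ μᵣN²A/R.
L₂/L₁ = (3.5) = 3.50.

L₂/L₁ = 3.50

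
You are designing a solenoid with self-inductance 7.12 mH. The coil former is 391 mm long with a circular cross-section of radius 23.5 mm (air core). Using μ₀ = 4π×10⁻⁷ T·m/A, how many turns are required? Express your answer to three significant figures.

A = πr² = π(2.350×10^-2 m)² = 1.7349×10^-3 m².
From L = μ₀N²A/ℓ, N = √(Lℓ / (μ₀A)).
N = √[(7.120×10^-3)(0.391) / ((4π×10⁻⁷)×1.7349×10^-3)] = √(1.277×10^6) ≈ 1130.0.

N ≈ 1130 turns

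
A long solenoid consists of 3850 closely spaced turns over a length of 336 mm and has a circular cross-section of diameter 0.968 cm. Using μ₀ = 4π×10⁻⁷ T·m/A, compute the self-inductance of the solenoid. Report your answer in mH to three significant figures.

A = π(d/2)² = π(4.840×10^-3 m)² = 7.359×10^-5 m².
For a long solenoid, L = μ₀N²A/ℓ.
L = (4π×10⁻⁷)(3850)²(7.359×10^-5)/(0.336 m) = 4.080×10^-3 H.

L ≈ 4.08 mH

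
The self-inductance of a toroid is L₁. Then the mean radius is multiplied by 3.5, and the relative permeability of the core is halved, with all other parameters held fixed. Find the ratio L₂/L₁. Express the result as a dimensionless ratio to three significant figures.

For a toroid, L ∝ μᵣN²A/R.
L₂/L₁ = (3.5)^-1 × (0.5) = 0.143.

L₂/L₁ = 0.143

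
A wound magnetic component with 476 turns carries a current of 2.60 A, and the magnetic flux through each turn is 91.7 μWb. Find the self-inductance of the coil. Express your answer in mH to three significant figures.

L ≈ 16.8 mH

Self-inductance is defined by L = NΦ_B/I (flux linkage over current).
L = (476)(9.170×10^-5 Wb)/(2.60 A) = 1.679×10^-2 H.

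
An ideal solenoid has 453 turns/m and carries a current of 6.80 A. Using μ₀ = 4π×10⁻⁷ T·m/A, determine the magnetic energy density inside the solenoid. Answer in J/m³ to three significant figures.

u ≈ 5.96 J/m³

B = μ₀nI = (4π×10⁻⁷)(453)(6.80) = 3.871×10^-3 T.
u = B²/(2μ₀) = (3.871×10^-3)²/(2×4π×10⁻⁷) = 5.962 J/m³.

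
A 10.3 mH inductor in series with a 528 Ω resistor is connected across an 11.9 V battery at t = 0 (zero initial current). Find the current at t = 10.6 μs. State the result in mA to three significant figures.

τ = L/R = 1.030×10^-2/528 = 1.951×10^-5 s; final current I_∞ = ε/R = 11.9/528 = 2.254×10^-2 A.
I(t) = I_∞(1 − e^(−t/τ)) with t/τ = 0.543.
I = (2.254×10^-2)(1 − e^(−0.543)) = 9.448×10^-3 A.

I ≈ 9.45 mA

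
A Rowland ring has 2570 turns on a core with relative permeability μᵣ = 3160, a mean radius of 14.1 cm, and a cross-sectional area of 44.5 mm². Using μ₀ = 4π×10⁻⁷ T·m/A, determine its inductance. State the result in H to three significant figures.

L ≈ 1.32 H

For a thin toroid, L = μ₀μᵣN²A/(2πR).
L = (4π×10⁻⁷)(3160)(2570)²(4.450×10^-5) / (2π×0.141 m) = 1.317 H.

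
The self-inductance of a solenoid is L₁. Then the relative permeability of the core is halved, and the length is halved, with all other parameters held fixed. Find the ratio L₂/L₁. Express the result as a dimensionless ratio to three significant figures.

L₂/L₁ = 1.00

For a solenoid, L ∝ μᵣN²A/ℓ.
L₂/L₁ = (0.5) × (0.5)^-1 = 1.00.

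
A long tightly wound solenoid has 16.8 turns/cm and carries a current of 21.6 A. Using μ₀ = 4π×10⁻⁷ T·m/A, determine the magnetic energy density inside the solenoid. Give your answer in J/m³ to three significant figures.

B = μ₀nI = (4π×10⁻⁷)(1.680×10^3)(21.6) = 4.560×10^-2 T.
u = B²/(2μ₀) = (4.560×10^-2)²/(2×4π×10⁻⁷) = 827.4 J/m³.

u ≈ 827 J/m³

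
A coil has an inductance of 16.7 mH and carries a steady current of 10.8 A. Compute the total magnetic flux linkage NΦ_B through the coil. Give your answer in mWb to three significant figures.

NΦ_B ≈ 180 mWb

From L = NΦ_B/I, the flux linkage is NΦ_B = LI.
NΦ_B = (1.670×10^-2 H)(10.8 A) = 0.1804 Wb.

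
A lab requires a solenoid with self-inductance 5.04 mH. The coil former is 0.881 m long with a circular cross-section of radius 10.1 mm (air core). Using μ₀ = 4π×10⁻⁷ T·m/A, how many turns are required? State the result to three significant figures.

N ≈ 3320 turns

A = πr² = π(1.010×10^-2 m)² = 3.2047×10^-4 m².
From L = μ₀N²A/ℓ, N = √(Lℓ / (μ₀A)).
N = √[(5.040×10^-3)(0.881) / ((4π×10⁻⁷)×3.2047×10^-4)] = √(1.103×10^7) ≈ 3320.5.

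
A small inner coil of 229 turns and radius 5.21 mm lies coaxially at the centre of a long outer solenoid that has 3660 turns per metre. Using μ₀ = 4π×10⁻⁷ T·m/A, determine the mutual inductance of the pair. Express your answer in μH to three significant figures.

The outer solenoid produces a uniform field B₁ = μ₀n₁I₁ across the inner coil,
so the flux linkage is N₂Φ = N₂B₁A₂ = μ₀n₁N₂A₂·I₁, giving M = μ₀n₁N₂A₂.
A₂ = πr² = π(5.210×10^-3 m)² = 8.528×10^-5 m².
M = (4π×10⁻⁷)(3660)(229)(8.528×10^-5) = 8.982×10^-5 H.

M ≈ 89.8 μH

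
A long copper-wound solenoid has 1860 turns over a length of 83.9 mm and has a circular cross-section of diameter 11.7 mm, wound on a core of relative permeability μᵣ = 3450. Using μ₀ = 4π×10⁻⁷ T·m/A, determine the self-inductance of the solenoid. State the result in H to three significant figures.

A = π(d/2)² = π(5.850×10^-3 m)² = 1.075×10^-4 m².
For a long solenoid, L = μ₀μᵣN²A/ℓ.
L = (4π×10⁻⁷)(3450)(1860)²(1.075×10^-4)/(8.390×10^-2 m) = 19.22 H.

L ≈ 19.2 H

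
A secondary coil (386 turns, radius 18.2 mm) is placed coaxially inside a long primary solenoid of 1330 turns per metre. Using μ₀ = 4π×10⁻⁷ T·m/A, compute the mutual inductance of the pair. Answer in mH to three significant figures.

M ≈ 0.671 mH

The outer solenoid produces a uniform field B₁ = μ₀n₁I₁ across the inner coil,
so the flux linkage is N₂Φ = N₂B₁A₂ = μ₀n₁N₂A₂·I₁, giving M = μ₀n₁N₂A₂.
A₂ = πr² = π(1.820×10^-2 m)² = 1.041×10^-3 m².
M = (4π×10⁻⁷)(1330)(386)(1.041×10^-3) = 6.713×10^-4 H.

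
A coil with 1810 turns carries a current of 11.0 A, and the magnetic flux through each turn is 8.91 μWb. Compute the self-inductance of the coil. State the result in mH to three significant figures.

Self-inductance is defined by L = NΦ_B/I (flux linkage over current).
L = (1810)(8.910×10^-6 Wb)/(11.0 A) = 1.466×10^-3 H.

L ≈ 1.47 mH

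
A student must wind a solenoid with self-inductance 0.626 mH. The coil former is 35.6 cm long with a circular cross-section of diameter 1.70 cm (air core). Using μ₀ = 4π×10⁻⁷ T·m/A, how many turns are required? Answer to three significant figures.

N ≈ 884 turns

A = π(d/2)² = π(8.500×10^-3 m)² = 2.270×10^-4 m².
From L = μ₀N²A/ℓ, N = √(Lℓ / (μ₀A)).
N = √[(6.260×10^-4)(0.356) / ((4π×10⁻⁷)×2.270×10^-4)] = √(7.813×10^5) ≈ 883.9.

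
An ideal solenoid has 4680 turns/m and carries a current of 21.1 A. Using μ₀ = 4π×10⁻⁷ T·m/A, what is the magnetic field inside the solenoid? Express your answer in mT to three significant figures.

B ≈ 124 mT

Inside a long solenoid, B = μ₀nI.
B = (4π×10⁻⁷)(4.680×10^3 m⁻¹)(21.1 A) = 0.1241 T.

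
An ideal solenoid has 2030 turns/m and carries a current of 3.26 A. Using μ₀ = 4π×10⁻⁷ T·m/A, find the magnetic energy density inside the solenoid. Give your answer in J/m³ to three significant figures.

B = μ₀nI = (4π×10⁻⁷)(2.030×10^3)(3.26) = 8.316×10^-3 T.
u = B²/(2μ₀) = (8.316×10^-3)²/(2×4π×10⁻⁷) = 27.52 J/m³.

u ≈ 27.5 J/m³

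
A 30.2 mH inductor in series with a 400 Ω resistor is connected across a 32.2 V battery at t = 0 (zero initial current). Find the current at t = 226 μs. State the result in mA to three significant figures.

I ≈ 76.5 mA

τ = L/R = 3.020×10^-2/400 = 7.550×10^-5 s; final current I_∞ = ε/R = 32.2/400 = 8.050×10^-2 A.
I(t) = I_∞(1 − e^(−t/τ)) with t/τ = 2.993.
I = (8.050×10^-2)(1 − e^(−2.993)) = 7.647×10^-2 A.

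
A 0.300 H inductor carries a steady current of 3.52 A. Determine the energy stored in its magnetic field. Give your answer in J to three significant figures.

Stored magnetic energy: U = ½LI².
U = ½(0.3 H)(3.52 A)² = 1.859 J.

U ≈ 1.86 J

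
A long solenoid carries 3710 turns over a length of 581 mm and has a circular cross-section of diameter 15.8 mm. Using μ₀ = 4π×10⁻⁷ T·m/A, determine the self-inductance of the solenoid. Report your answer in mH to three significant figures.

L ≈ 5.84 mH

A = π(d/2)² = π(7.900×10^-3 m)² = 1.961×10^-4 m².
For a long solenoid, L = μ₀N²A/ℓ.
L = (4π×10⁻⁷)(3710)²(1.961×10^-4)/(0.581 m) = 5.837×10^-3 H.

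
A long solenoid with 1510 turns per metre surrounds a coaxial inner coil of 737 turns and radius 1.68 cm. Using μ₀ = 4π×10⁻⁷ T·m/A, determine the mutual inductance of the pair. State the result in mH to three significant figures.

The outer solenoid produces a uniform field B₁ = μ₀n₁I₁ across the inner coil,
so the flux linkage is N₂Φ = N₂B₁A₂ = μ₀n₁N₂A₂·I₁, giving M = μ₀n₁N₂A₂.
A₂ = πr² = π(1.680×10^-2 m)² = 8.867×10^-4 m².
M = (4π×10⁻⁷)(1510)(737)(8.867×10^-4) = 1.240×10^-3 H.

M ≈ 1.24 mH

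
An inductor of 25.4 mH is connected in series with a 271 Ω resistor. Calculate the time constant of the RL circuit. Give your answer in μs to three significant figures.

τ ≈ 93.7 μs

τ = L/R = (2.540×10^-2 H)/(271 Ω) = 9.373×10^-5 s.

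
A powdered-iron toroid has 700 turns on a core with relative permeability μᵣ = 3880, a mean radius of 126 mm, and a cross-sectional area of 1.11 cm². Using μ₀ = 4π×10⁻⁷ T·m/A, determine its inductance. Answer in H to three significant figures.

L ≈ 0.335 H

For a thin toroid, L = μ₀μᵣN²A/(2πR).
L = (4π×10⁻⁷)(3880)(700)²(1.110×10^-4) / (2π×0.126 m) = 0.335 H.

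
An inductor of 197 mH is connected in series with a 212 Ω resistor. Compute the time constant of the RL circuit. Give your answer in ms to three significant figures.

τ = L/R = (0.197 H)/(212 Ω) = 9.292×10^-4 s.

τ ≈ 0.929 ms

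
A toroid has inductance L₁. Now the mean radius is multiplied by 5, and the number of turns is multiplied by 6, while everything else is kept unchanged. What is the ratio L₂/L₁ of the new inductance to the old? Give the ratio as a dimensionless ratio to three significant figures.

L₂/L₁ = 7.20

For a toroid, L ∝ μᵣN²A/R.
L₂/L₁ = (5)^-1 × (6)^2 = 7.20.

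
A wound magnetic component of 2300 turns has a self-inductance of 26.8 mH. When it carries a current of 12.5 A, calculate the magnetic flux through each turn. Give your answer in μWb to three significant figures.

Φ_B ≈ 146 μWb

From L = NΦ_B/I, the flux per turn is Φ_B = LI/N.
Φ_B = (2.680×10^-2 H)(12.5 A)/2300 = 1.457×10^-4 Wb.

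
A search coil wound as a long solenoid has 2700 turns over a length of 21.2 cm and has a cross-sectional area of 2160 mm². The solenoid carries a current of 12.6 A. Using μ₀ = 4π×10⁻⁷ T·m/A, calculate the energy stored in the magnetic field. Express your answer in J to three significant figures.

U ≈ 7.41 J

A = 2160 mm² = 2.160×10^-3 m².
L = μ₀N²A/ℓ = (4π×10⁻⁷)(2700)²(2.160×10^-3)/(0.212) = 9.334×10^-2 H.
U = ½LI² = ½(9.334×10^-2)(12.6)² = 7.409 J.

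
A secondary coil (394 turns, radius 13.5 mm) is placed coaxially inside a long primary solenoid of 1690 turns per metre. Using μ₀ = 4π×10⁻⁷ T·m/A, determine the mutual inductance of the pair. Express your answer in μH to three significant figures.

The outer solenoid produces a uniform field B₁ = μ₀n₁I₁ across the inner coil,
so the flux linkage is N₂Φ = N₂B₁A₂ = μ₀n₁N₂A₂·I₁, giving M = μ₀n₁N₂A₂.
A₂ = πr² = π(1.350×10^-2 m)² = 5.726×10^-4 m².
M = (4π×10⁻⁷)(1690)(394)(5.726×10^-4) = 4.791×10^-4 H.

M ≈ 479 μH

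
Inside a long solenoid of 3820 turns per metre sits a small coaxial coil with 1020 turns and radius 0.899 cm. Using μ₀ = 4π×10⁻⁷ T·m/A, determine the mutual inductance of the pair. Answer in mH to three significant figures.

M ≈ 1.24 mH

The outer solenoid produces a uniform field B₁ = μ₀n₁I₁ across the inner coil,
so the flux linkage is N₂Φ = N₂B₁A₂ = μ₀n₁N₂A₂·I₁, giving M = μ₀n₁N₂A₂.
A₂ = πr² = π(8.990×10^-3 m)² = 2.539×10^-4 m².
M = (4π×10⁻⁷)(3820)(1020)(2.539×10^-4) = 1.243×10^-3 H.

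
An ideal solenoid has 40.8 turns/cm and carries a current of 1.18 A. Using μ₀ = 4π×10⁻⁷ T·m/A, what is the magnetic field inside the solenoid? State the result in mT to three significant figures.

B ≈ 6.05 mT

Inside a long solenoid, B = μ₀nI.
B = (4π×10⁻⁷)(4.080×10^3 m⁻¹)(1.18 A) = 6.050×10^-3 T.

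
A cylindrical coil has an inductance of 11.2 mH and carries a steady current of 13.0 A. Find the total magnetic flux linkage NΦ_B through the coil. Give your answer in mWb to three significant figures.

From L = NΦ_B/I, the flux linkage is NΦ_B = LI.
NΦ_B = (1.120×10^-2 H)(13.0 A) = 0.1456 Wb.

NΦ_B ≈ 146 mWb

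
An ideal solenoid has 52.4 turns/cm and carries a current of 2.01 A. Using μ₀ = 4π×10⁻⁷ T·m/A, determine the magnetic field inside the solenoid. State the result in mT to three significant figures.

Inside a long solenoid, B = μ₀nI.
B = (4π×10⁻⁷)(5.240×10^3 m⁻¹)(2.01 A) = 1.324×10^-2 T.

B ≈ 13.2 mT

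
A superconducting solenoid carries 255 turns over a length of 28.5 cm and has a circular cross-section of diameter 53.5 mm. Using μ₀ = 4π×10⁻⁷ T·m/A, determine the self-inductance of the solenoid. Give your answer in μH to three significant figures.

A = π(d/2)² = π(2.675×10^-2 m)² = 2.248×10^-3 m².
For a long solenoid, L = μ₀N²A/ℓ.
L = (4π×10⁻⁷)(255)²(2.248×10^-3)/(0.285 m) = 6.445×10^-4 H.

L ≈ 645 μH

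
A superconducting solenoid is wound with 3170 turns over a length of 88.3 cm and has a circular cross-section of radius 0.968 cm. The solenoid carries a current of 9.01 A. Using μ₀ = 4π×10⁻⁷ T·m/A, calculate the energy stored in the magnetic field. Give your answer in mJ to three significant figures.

U ≈ 171 mJ

A = πr² = π(9.680×10^-3 m)² = 2.944×10^-4 m².
L = μ₀N²A/ℓ = (4π×10⁻⁷)(3170)²(2.944×10^-4)/(0.883) = 4.210×10^-3 H.
U = ½LI² = ½(4.210×10^-3)(9.01)² = 0.1709 J.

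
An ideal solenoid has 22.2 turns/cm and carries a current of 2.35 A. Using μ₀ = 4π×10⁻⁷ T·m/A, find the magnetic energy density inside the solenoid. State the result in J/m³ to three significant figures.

B = μ₀nI = (4π×10⁻⁷)(2.220×10^3)(2.35) = 6.556×10^-3 T.
u = B²/(2μ₀) = (6.556×10^-3)²/(2×4π×10⁻⁷) = 17.1 J/m³.

u ≈ 17.1 J/m³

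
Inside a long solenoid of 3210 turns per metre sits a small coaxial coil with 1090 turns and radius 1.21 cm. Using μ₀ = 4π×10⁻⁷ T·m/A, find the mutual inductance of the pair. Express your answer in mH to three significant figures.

M ≈ 2.02 mH

The outer solenoid produces a uniform field B₁ = μ₀n₁I₁ across the inner coil,
so the flux linkage is N₂Φ = N₂B₁A₂ = μ₀n₁N₂A₂·I₁, giving M = μ₀n₁N₂A₂.
A₂ = πr² = π(1.210×10^-2 m)² = 4.600×10^-4 m².
M = (4π×10⁻⁷)(3210)(1090)(4.600×10^-4) = 2.022×10^-3 H.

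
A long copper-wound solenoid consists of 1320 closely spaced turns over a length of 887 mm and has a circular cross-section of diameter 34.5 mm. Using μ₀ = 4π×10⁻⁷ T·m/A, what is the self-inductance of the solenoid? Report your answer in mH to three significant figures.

L ≈ 2.31 mH

A = π(d/2)² = π(1.725×10^-2 m)² = 9.348×10^-4 m².
For a long solenoid, L = μ₀N²A/ℓ.
L = (4π×10⁻⁷)(1320)²(9.348×10^-4)/(0.887 m) = 2.308×10^-3 H.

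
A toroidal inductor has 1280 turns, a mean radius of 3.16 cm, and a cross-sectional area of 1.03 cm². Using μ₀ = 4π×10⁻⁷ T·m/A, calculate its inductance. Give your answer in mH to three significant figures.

L ≈ 1.07 mH

For a thin toroid, L = μ₀N²A/(2πR).
L = (4π×10⁻⁷)(1280)²(1.030×10^-4) / (2π×3.160×10^-2 m) = 1.068×10^-3 H.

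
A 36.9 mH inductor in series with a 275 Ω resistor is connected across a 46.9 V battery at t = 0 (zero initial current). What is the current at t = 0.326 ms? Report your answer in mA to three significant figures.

τ = L/R = 3.690×10^-2/275 = 1.342×10^-4 s; final current I_∞ = ε/R = 46.9/275 = 0.1705 A.
I(t) = I_∞(1 − e^(−t/τ)) with t/τ = 2.430.
I = (0.1705)(1 − e^(−2.430)) = 0.1555 A.

I ≈ 156 mA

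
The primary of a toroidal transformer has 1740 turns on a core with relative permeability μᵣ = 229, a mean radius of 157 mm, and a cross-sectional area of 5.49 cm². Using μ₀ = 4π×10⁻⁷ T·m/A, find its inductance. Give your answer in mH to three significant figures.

For a thin toroid, L = μ₀μᵣN²A/(2πR).
L = (4π×10⁻⁷)(229)(1740)²(5.490×10^-4) / (2π×0.157 m) = 0.4849 H.

L ≈ 485 mH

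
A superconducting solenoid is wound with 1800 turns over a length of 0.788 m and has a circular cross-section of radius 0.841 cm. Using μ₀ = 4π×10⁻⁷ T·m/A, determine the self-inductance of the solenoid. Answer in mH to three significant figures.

A = πr² = π(8.410×10^-3 m)² = 2.222×10^-4 m².
For a long solenoid, L = μ₀N²A/ℓ.
L = (4π×10⁻⁷)(1800)²(2.222×10^-4)/(0.788 m) = 1.148×10^-3 H.

L ≈ 1.15 mH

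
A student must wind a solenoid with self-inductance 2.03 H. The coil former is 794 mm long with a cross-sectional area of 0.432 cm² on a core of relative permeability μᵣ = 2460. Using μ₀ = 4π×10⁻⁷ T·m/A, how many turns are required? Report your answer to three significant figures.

A = 0.432 cm² = 4.320×10^-5 m².
From L = μ₀μᵣN²A/ℓ, N = √(Lℓ / (μ₀μᵣA)).
N = √[(2.03)(0.794) / ((4π×10⁻⁷)(2460)×4.320×10^-5)] = √(1.207×10^7) ≈ 3474.1.

N ≈ 3470 turns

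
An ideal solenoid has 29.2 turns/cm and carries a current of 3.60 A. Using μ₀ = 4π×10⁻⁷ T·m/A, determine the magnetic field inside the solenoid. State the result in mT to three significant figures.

B ≈ 13.2 mT

Inside a long solenoid, B = μ₀nI.
B = (4π×10⁻⁷)(2.920×10^3 m⁻¹)(3.60 A) = 1.321×10^-2 T.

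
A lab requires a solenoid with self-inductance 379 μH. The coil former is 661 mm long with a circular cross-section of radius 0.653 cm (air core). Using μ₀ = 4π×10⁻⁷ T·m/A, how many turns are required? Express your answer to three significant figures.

A = πr² = π(6.530×10^-3 m)² = 1.340×10^-4 m².
From L = μ₀N²A/ℓ, N = √(Lℓ / (μ₀A)).
N = √[(3.790×10^-4)(0.661) / ((4π×10⁻⁷)×1.340×10^-4)] = √(1.488×10^6) ≈ 1219.9.

N ≈ 1220 turns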